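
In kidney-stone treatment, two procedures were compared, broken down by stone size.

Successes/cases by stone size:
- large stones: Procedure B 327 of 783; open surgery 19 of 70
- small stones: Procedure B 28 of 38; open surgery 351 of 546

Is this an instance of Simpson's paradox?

Yes

Large stones: Procedure B 327/783 = 41.8%, open surgery 19/70 = 27.1% → Procedure B
Small stones: Procedure B 28/38 = 73.7%, open surgery 351/546 = 64.3% → Procedure B
Overall: Procedure B 355/821 = 43.2%, open surgery 370/616 = 60.1% → open surgery
Procedure B wins each stone group but open surgery wins overall — the comparison reverses. Procedure B's cases skew toward large stones, which has a lower base rate.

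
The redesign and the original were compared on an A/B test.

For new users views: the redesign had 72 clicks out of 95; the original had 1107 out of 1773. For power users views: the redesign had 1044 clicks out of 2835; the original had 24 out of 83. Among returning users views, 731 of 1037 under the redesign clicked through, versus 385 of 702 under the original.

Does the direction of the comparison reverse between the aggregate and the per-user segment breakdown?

New users: the redesign 72/95 = 75.8%, the original 1107/1773 = 62.4% → the redesign
Power users: the redesign 1044/2835 = 36.8%, the original 24/83 = 28.9% → the redesign
Returning users: the redesign 731/1037 = 70.5%, the original 385/702 = 54.8% → the redesign
Overall: the redesign 1847/3967 = 46.6%, the original 1516/2558 = 59.3% → the original
The redesign wins each user group but the original wins overall — the comparison reverses. The redesign's views skew toward power users, which has a lower base rate.

Yes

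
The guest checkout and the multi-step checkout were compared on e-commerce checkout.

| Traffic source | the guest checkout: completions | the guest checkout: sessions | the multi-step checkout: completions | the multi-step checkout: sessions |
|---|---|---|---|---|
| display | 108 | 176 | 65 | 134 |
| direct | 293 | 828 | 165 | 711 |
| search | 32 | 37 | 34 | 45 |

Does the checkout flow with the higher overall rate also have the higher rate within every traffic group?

Display: the guest checkout 108/176 = 61.4%, the multi-step checkout 65/134 = 48.5% → the guest checkout
Direct: the guest checkout 293/828 = 35.4%, the multi-step checkout 165/711 = 23.2% → the guest checkout
Search: the guest checkout 32/37 = 86.5%, the multi-step checkout 34/45 = 75.6% → the guest checkout
Overall: the guest checkout 433/1041 = 41.6%, the multi-step checkout 264/890 = 29.7% → the guest checkout
The guest checkout wins overall and in every traffic group — no reversal.

Yes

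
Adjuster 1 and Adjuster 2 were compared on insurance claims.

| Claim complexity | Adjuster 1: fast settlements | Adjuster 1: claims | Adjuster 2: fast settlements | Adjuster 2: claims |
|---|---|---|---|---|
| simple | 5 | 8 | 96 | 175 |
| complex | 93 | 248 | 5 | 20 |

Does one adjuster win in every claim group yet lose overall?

Simple: Adjuster 1 5/8 = 62.5%, Adjuster 2 96/175 = 54.9% → Adjuster 1
Complex: Adjuster 1 93/248 = 37.5%, Adjuster 2 5/20 = 25.0% → Adjuster 1
Overall: Adjuster 1 98/256 = 38.3%, Adjuster 2 101/195 = 51.8% → Adjuster 2
Adjuster 1 wins each claim group but Adjuster 2 wins overall — the comparison reverses. Adjuster 1's claims skew toward complex, which has a lower base rate.

Yes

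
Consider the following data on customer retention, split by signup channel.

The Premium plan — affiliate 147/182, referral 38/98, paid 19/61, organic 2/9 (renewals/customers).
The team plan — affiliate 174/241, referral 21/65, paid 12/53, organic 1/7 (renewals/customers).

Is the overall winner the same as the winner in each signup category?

Yes

Affiliate: the Premium plan 147/182 = 80.8%, the team plan 174/241 = 72.2% → the Premium plan
Referral: the Premium plan 38/98 = 38.8%, the team plan 21/65 = 32.3% → the Premium plan
Paid: the Premium plan 19/61 = 31.1%, the team plan 12/53 = 22.6% → the Premium plan
Organic: the Premium plan 2/9 = 22.2%, the team plan 1/7 = 14.3% → the Premium plan
Overall: the Premium plan 206/350 = 58.9%, the team plan 208/366 = 56.8% → the Premium plan
The Premium plan wins overall and in every signup group — no reversal.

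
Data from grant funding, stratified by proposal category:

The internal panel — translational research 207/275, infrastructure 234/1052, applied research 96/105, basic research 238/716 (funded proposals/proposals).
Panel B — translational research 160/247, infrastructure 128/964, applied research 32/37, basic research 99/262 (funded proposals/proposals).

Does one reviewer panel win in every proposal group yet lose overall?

No

Translational research: the internal panel 207/275 = 75.3%, Panel B 160/247 = 64.8% → the internal panel
Infrastructure: the internal panel 234/1052 = 22.2%, Panel B 128/964 = 13.3% → the internal panel
Applied research: the internal panel 96/105 = 91.4%, Panel B 32/37 = 86.5% → the internal panel
Basic research: the internal panel 238/716 = 33.2%, Panel B 99/262 = 37.8% → Panel B
Overall: the internal panel 775/2148 = 36.1%, Panel B 419/1510 = 27.7% → the internal panel
Neither sweeps: the internal panel wins 3 of 4 groups, Panel B wins 1. The internal panel wins overall but not every group — no Simpson reversal.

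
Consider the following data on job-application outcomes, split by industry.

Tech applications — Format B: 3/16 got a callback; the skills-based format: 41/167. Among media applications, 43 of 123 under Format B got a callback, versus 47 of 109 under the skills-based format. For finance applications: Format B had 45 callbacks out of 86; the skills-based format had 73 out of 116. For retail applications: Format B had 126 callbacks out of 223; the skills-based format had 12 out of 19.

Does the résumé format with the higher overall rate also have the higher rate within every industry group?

Tech: Format B 3/16 = 18.8%, the skills-based format 41/167 = 24.6% → the skills-based format
Media: Format B 43/123 = 35.0%, the skills-based format 47/109 = 43.1% → the skills-based format
Finance: Format B 45/86 = 52.3%, the skills-based format 73/116 = 62.9% → the skills-based format
Retail: Format B 126/223 = 56.5%, the skills-based format 12/19 = 63.2% → the skills-based format
Overall: Format B 217/448 = 48.4%, the skills-based format 173/411 = 42.1% → Format B
The skills-based format wins each industry group but Format B wins overall — the comparison reverses. The skills-based format's applications skew toward tech, which has a lower base rate.

No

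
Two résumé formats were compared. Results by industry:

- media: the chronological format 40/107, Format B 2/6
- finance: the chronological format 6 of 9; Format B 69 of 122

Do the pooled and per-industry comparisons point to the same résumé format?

Media: the chronological format 40/107 = 37.4%, Format B 2/6 = 33.3% → the chronological format
Finance: the chronological format 6/9 = 66.7%, Format B 69/122 = 56.6% → the chronological format
Overall: the chronological format 46/116 = 39.7%, Format B 71/128 = 55.5% → Format B
The chronological format wins each industry group but Format B wins overall — the comparison reverses. The chronological format's applications skew toward media, which has a lower base rate.

No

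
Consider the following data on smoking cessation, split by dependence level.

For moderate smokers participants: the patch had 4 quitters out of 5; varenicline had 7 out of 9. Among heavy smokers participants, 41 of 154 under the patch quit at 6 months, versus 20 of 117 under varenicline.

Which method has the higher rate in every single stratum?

Moderate smokers: the patch 4/5 = 80.0%, varenicline 7/9 = 77.8% → the patch
Heavy smokers: the patch 41/154 = 26.6%, varenicline 20/117 = 17.1% → the patch
The patch has the higher rate in both groups.

the patch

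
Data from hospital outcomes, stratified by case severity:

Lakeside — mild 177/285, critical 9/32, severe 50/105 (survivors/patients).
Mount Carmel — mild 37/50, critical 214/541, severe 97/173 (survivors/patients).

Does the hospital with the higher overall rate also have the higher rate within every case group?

No

Mild: Lakeside 177/285 = 62.1%, Mount Carmel 37/50 = 74.0% → Mount Carmel
Critical: Lakeside 9/32 = 28.1%, Mount Carmel 214/541 = 39.6% → Mount Carmel
Severe: Lakeside 50/105 = 47.6%, Mount Carmel 97/173 = 56.1% → Mount Carmel
Overall: Lakeside 236/422 = 55.9%, Mount Carmel 348/764 = 45.5% → Lakeside
Mount Carmel wins each case group but Lakeside wins overall — the comparison reverses. Mount Carmel's patients skew toward critical, which has a lower base rate.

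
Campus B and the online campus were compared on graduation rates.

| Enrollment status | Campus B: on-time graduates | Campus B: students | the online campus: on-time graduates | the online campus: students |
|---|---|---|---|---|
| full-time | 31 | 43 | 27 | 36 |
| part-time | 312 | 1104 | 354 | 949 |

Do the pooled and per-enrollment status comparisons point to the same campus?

Full-time: Campus B 31/43 = 72.1%, the online campus 27/36 = 75.0% → the online campus
Part-time: Campus B 312/1104 = 28.3%, the online campus 354/949 = 37.3% → the online campus
Overall: Campus B 343/1147 = 29.9%, the online campus 381/985 = 38.7% → the online campus
The online campus wins overall and in every enrollment group — no reversal.

Yes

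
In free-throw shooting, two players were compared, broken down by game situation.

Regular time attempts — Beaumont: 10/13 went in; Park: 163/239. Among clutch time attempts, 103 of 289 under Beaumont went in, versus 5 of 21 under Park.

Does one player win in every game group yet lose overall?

Regular time: Beaumont 10/13 = 76.9%, Park 163/239 = 68.2% → Beaumont
Clutch time: Beaumont 103/289 = 35.6%, Park 5/21 = 23.8% → Beaumont
Overall: Beaumont 113/302 = 37.4%, Park 168/260 = 64.6% → Park
Beaumont wins each game group but Park wins overall — the comparison reverses. Beaumont's attempts skew toward clutch time, which has a lower base rate.

Yes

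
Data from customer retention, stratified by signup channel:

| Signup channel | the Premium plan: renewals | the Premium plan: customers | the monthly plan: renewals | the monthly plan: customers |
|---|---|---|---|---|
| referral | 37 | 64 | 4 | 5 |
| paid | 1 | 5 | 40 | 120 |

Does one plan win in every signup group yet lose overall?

Referral: the Premium plan 37/64 = 57.8%, the monthly plan 4/5 = 80.0% → the monthly plan
Paid: the Premium plan 1/5 = 20.0%, the monthly plan 40/120 = 33.3% → the monthly plan
Overall: the Premium plan 38/69 = 55.1%, the monthly plan 44/125 = 35.2% → the Premium plan
The monthly plan wins each signup group but the Premium plan wins overall — the comparison reverses. The monthly plan's customers skew toward paid, which has a lower base rate.

Yes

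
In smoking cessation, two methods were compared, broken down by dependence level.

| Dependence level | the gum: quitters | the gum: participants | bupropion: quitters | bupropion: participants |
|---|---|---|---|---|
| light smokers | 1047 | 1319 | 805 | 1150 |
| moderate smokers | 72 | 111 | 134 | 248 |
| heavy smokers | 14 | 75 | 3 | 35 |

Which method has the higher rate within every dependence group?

Light smokers: the gum 1047/1319 = 79.4%, bupropion 805/1150 = 70.0% → the gum
Moderate smokers: the gum 72/111 = 64.9%, bupropion 134/248 = 54.0% → the gum
Heavy smokers: the gum 14/75 = 18.7%, bupropion 3/35 = 8.6% → the gum
The gum has the higher rate in all 3 groups.

the gum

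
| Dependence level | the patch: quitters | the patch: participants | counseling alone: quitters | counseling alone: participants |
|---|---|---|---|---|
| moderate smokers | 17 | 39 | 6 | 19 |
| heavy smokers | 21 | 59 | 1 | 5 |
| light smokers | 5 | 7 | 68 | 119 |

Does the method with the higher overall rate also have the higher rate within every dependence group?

Moderate smokers: the patch 17/39 = 43.6%, counseling alone 6/19 = 31.6% → the patch
Heavy smokers: the patch 21/59 = 35.6%, counseling alone 1/5 = 20.0% → the patch
Light smokers: the patch 5/7 = 71.4%, counseling alone 68/119 = 57.1% → the patch
Overall: the patch 43/105 = 41.0%, counseling alone 75/143 = 52.4% → counseling alone
The patch wins each dependence group but counseling alone wins overall — the comparison reverses. The patch's participants skew toward heavy smokers, which has a lower base rate.

No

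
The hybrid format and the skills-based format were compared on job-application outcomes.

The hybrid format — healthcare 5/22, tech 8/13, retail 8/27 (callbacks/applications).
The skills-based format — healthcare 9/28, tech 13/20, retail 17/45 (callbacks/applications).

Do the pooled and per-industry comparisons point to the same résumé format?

Healthcare: the hybrid format 5/22 = 22.7%, the skills-based format 9/28 = 32.1% → the skills-based format
Tech: the hybrid format 8/13 = 61.5%, the skills-based format 13/20 = 65.0% → the skills-based format
Retail: the hybrid format 8/27 = 29.6%, the skills-based format 17/45 = 37.8% → the skills-based format
Overall: the hybrid format 21/62 = 33.9%, the skills-based format 39/93 = 41.9% → the skills-based format
The skills-based format wins overall and in every industry group — no reversal.

Yes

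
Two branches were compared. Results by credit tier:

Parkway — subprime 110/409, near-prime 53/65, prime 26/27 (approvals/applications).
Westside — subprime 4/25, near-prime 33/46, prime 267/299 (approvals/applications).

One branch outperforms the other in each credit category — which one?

Parkway

Subprime: Parkway 110/409 = 26.9%, Westside 4/25 = 16.0% → Parkway
Near-prime: Parkway 53/65 = 81.5%, Westside 33/46 = 71.7% → Parkway
Prime: Parkway 26/27 = 96.3%, Westside 267/299 = 89.3% → Parkway
Parkway has the higher rate in all 3 groups.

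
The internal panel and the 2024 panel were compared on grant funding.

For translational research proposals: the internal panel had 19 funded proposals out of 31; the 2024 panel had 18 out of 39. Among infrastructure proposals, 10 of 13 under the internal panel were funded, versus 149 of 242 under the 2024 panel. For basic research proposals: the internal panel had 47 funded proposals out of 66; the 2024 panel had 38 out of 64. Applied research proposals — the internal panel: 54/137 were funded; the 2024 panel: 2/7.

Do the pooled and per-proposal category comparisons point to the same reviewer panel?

No

Translational research: the internal panel 19/31 = 61.3%, the 2024 panel 18/39 = 46.2% → the internal panel
Infrastructure: the internal panel 10/13 = 76.9%, the 2024 panel 149/242 = 61.6% → the internal panel
Basic research: the internal panel 47/66 = 71.2%, the 2024 panel 38/64 = 59.4% → the internal panel
Applied research: the internal panel 54/137 = 39.4%, the 2024 panel 2/7 = 28.6% → the internal panel
Overall: the internal panel 130/247 = 52.6%, the 2024 panel 207/352 = 58.8% → the 2024 panel
The internal panel wins each proposal group but the 2024 panel wins overall — the comparison reverses. The internal panel's proposals skew toward applied research, which has a lower base rate.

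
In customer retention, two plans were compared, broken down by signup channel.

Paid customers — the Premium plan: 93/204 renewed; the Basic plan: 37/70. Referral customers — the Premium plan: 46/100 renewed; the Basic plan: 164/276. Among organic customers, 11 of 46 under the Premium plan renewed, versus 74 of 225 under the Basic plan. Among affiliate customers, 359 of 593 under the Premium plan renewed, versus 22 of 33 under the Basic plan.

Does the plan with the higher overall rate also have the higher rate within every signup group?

No

Paid: the Premium plan 93/204 = 45.6%, the Basic plan 37/70 = 52.9% → the Basic plan
Referral: the Premium plan 46/100 = 46.0%, the Basic plan 164/276 = 59.4% → the Basic plan
Organic: the Premium plan 11/46 = 23.9%, the Basic plan 74/225 = 32.9% → the Basic plan
Affiliate: the Premium plan 359/593 = 60.5%, the Basic plan 22/33 = 66.7% → the Basic plan
Overall: the Premium plan 509/943 = 54.0%, the Basic plan 297/604 = 49.2% → the Premium plan
The Basic plan wins each signup group but the Premium plan wins overall — the comparison reverses. The Basic plan's customers skew toward organic, which has a lower base rate.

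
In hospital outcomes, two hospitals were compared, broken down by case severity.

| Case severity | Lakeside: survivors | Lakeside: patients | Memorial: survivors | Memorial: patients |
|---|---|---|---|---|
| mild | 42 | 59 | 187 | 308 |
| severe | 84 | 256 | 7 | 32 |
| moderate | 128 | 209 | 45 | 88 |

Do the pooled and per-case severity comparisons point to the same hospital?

No

Mild: Lakeside 42/59 = 71.2%, Memorial 187/308 = 60.7% → Lakeside
Severe: Lakeside 84/256 = 32.8%, Memorial 7/32 = 21.9% → Lakeside
Moderate: Lakeside 128/209 = 61.2%, Memorial 45/88 = 51.1% → Lakeside
Overall: Lakeside 254/524 = 48.5%, Memorial 239/428 = 55.8% → Memorial
Lakeside wins each case group but Memorial wins overall — the comparison reverses. Lakeside's patients skew toward severe, which has a lower base rate.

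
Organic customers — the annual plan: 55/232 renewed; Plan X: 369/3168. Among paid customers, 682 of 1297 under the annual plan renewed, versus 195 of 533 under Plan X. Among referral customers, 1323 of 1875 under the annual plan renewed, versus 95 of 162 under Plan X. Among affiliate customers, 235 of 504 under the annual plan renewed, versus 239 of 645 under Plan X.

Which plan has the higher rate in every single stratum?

the annual plan

Organic: the annual plan 55/232 = 23.7%, Plan X 369/3168 = 11.6% → the annual plan
Paid: the annual plan 682/1297 = 52.6%, Plan X 195/533 = 36.6% → the annual plan
Referral: the annual plan 1323/1875 = 70.6%, Plan X 95/162 = 58.6% → the annual plan
Affiliate: the annual plan 235/504 = 46.6%, Plan X 239/645 = 37.1% → the annual plan
The annual plan has the higher rate in all 4 groups.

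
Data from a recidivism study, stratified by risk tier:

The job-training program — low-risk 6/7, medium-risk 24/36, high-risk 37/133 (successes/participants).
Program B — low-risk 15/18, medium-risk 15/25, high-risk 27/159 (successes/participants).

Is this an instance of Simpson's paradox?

Low-risk: the job-training program 6/7 = 85.7%, Program B 15/18 = 83.3% → the job-training program
Medium-risk: the job-training program 24/36 = 66.7%, Program B 15/25 = 60.0% → the job-training program
High-risk: the job-training program 37/133 = 27.8%, Program B 27/159 = 17.0% → the job-training program
Overall: the job-training program 67/176 = 38.1%, Program B 57/202 = 28.2% → the job-training program
The job-training program wins overall and in every risk group — no reversal.

No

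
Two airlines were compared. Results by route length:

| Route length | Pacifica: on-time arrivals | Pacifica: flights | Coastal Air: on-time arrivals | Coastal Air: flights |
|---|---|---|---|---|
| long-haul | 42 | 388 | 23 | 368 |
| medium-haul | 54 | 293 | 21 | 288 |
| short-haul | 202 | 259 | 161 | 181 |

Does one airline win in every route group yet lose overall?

Long-haul: Pacifica 42/388 = 10.8%, Coastal Air 23/368 = 6.2% → Pacifica
Medium-haul: Pacifica 54/293 = 18.4%, Coastal Air 21/288 = 7.3% → Pacifica
Short-haul: Pacifica 202/259 = 78.0%, Coastal Air 161/181 = 89.0% → Coastal Air
Overall: Pacifica 298/940 = 31.7%, Coastal Air 205/837 = 24.5% → Pacifica
Neither sweeps: Pacifica wins 2 of 3 groups, Coastal Air wins 1. Pacifica wins overall but not every group — no Simpson reversal.

No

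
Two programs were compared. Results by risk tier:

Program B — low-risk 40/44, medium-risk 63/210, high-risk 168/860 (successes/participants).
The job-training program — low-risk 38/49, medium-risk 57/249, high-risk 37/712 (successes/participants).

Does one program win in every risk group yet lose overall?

No

Low-risk: Program B 40/44 = 90.9%, the job-training program 38/49 = 77.6% → Program B
Medium-risk: Program B 63/210 = 30.0%, the job-training program 57/249 = 22.9% → Program B
High-risk: Program B 168/860 = 19.5%, the job-training program 37/712 = 5.2% → Program B
Overall: Program B 271/1114 = 24.3%, the job-training program 132/1010 = 13.1% → Program B
Program B wins overall and in every risk group — no reversal.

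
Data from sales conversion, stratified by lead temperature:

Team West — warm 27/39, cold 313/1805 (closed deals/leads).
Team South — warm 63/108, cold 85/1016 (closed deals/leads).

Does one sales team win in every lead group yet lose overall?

Warm: Team West 27/39 = 69.2%, Team South 63/108 = 58.3% → Team West
Cold: Team West 313/1805 = 17.3%, Team South 85/1016 = 8.4% → Team West
Overall: Team West 340/1844 = 18.4%, Team South 148/1124 = 13.2% → Team West
Team West wins overall and in every lead group — no reversal.

No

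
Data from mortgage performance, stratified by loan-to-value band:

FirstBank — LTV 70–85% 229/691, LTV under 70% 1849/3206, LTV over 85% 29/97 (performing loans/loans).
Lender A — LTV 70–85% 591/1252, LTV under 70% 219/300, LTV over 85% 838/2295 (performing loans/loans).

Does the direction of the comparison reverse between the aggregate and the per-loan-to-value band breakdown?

Yes

LTV 70–85%: FirstBank 229/691 = 33.1%, Lender A 591/1252 = 47.2% → Lender A
LTV under 70%: FirstBank 1849/3206 = 57.7%, Lender A 219/300 = 73.0% → Lender A
LTV over 85%: FirstBank 29/97 = 29.9%, Lender A 838/2295 = 36.5% → Lender A
Overall: FirstBank 2107/3994 = 52.8%, Lender A 1648/3847 = 42.8% → FirstBank
Lender A wins each loan-to-value group but FirstBank wins overall — the comparison reverses. Lender A's loans skew toward LTV over 85%, which has a lower base rate.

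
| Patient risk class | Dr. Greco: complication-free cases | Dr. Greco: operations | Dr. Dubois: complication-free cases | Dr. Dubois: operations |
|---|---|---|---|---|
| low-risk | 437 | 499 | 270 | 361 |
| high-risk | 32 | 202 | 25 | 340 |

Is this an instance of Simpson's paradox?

No

Low-risk: Dr. Greco 437/499 = 87.6%, Dr. Dubois 270/361 = 74.8% → Dr. Greco
High-risk: Dr. Greco 32/202 = 15.8%, Dr. Dubois 25/340 = 7.4% → Dr. Greco
Overall: Dr. Greco 469/701 = 66.9%, Dr. Dubois 295/701 = 42.1% → Dr. Greco
Dr. Greco wins overall and in every patient risk group — no reversal.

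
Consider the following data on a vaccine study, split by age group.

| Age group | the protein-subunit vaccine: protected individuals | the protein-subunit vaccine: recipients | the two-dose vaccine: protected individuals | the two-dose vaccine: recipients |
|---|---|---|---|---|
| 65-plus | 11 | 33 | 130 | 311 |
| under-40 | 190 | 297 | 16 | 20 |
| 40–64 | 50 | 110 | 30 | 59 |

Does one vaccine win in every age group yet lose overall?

Yes

65-plus: the protein-subunit vaccine 11/33 = 33.3%, the two-dose vaccine 130/311 = 41.8% → the two-dose vaccine
Under-40: the protein-subunit vaccine 190/297 = 64.0%, the two-dose vaccine 16/20 = 80.0% → the two-dose vaccine
40–64: the protein-subunit vaccine 50/110 = 45.5%, the two-dose vaccine 30/59 = 50.8% → the two-dose vaccine
Overall: the protein-subunit vaccine 251/440 = 57.0%, the two-dose vaccine 176/390 = 45.1% → the protein-subunit vaccine
The two-dose vaccine wins each age group but the protein-subunit vaccine wins overall — the comparison reverses. The two-dose vaccine's recipients skew toward 65-plus, which has a lower base rate.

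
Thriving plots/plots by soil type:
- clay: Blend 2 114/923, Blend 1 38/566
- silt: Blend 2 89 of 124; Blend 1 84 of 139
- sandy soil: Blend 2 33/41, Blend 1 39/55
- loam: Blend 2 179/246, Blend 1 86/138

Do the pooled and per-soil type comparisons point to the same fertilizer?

Clay: Blend 2 114/923 = 12.4%, Blend 1 38/566 = 6.7% → Blend 2
Silt: Blend 2 89/124 = 71.8%, Blend 1 84/139 = 60.4% → Blend 2
Sandy soil: Blend 2 33/41 = 80.5%, Blend 1 39/55 = 70.9% → Blend 2
Loam: Blend 2 179/246 = 72.8%, Blend 1 86/138 = 62.3% → Blend 2
Overall: Blend 2 415/1334 = 31.1%, Blend 1 247/898 = 27.5% → Blend 2
Blend 2 wins overall and in every soil group — no reversal.

Yes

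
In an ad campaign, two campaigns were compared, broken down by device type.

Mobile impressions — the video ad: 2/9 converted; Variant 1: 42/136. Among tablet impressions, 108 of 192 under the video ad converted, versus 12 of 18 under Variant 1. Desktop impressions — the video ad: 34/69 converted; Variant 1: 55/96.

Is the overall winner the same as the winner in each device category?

No

Mobile: the video ad 2/9 = 22.2%, Variant 1 42/136 = 30.9% → Variant 1
Tablet: the video ad 108/192 = 56.2%, Variant 1 12/18 = 66.7% → Variant 1
Desktop: the video ad 34/69 = 49.3%, Variant 1 55/96 = 57.3% → Variant 1
Overall: the video ad 144/270 = 53.3%, Variant 1 109/250 = 43.6% → the video ad
Variant 1 wins each device group but the video ad wins overall — the comparison reverses. Variant 1's impressions skew toward mobile, which has a lower base rate.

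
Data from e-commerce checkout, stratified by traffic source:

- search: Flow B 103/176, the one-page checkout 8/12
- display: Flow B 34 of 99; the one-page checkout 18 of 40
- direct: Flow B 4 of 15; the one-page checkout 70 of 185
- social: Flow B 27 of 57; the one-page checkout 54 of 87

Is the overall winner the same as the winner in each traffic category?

Search: Flow B 103/176 = 58.5%, the one-page checkout 8/12 = 66.7% → the one-page checkout
Display: Flow B 34/99 = 34.3%, the one-page checkout 18/40 = 45.0% → the one-page checkout
Direct: Flow B 4/15 = 26.7%, the one-page checkout 70/185 = 37.8% → the one-page checkout
Social: Flow B 27/57 = 47.4%, the one-page checkout 54/87 = 62.1% → the one-page checkout
Overall: Flow B 168/347 = 48.4%, the one-page checkout 150/324 = 46.3% → Flow B
The one-page checkout wins each traffic group but Flow B wins overall — the comparison reverses. The one-page checkout's sessions skew toward direct, which has a lower base rate.

No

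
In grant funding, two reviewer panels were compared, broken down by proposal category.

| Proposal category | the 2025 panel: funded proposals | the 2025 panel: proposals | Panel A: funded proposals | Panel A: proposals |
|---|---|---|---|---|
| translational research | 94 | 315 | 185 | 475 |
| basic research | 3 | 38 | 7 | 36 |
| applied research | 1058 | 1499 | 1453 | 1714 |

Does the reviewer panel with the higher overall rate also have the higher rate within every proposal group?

Yes

Translational research: the 2025 panel 94/315 = 29.8%, Panel A 185/475 = 38.9% → Panel A
Basic research: the 2025 panel 3/38 = 7.9%, Panel A 7/36 = 19.4% → Panel A
Applied research: the 2025 panel 1058/1499 = 70.6%, Panel A 1453/1714 = 84.8% → Panel A
Overall: the 2025 panel 1155/1852 = 62.4%, Panel A 1645/2225 = 73.9% → Panel A
Panel A wins overall and in every proposal group — no reversal.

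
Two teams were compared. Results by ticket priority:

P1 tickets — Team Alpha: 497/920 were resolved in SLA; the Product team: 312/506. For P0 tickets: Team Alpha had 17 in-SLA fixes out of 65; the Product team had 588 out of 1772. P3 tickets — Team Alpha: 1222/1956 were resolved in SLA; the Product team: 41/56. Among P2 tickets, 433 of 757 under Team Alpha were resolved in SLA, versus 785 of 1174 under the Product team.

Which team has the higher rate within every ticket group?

P1: Team Alpha 497/920 = 54.0%, the Product team 312/506 = 61.7% → the Product team
P0: Team Alpha 17/65 = 26.2%, the Product team 588/1772 = 33.2% → the Product team
P3: Team Alpha 1222/1956 = 62.5%, the Product team 41/56 = 73.2% → the Product team
P2: Team Alpha 433/757 = 57.2%, the Product team 785/1174 = 66.9% → the Product team
The Product team has the higher rate in all 4 groups.

the Product team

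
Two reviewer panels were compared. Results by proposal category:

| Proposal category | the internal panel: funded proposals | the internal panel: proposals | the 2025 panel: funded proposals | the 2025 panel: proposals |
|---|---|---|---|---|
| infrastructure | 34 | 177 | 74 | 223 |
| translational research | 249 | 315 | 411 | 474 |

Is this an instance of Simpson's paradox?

No

Infrastructure: the internal panel 34/177 = 19.2%, the 2025 panel 74/223 = 33.2% → the 2025 panel
Translational research: the internal panel 249/315 = 79.0%, the 2025 panel 411/474 = 86.7% → the 2025 panel
Overall: the internal panel 283/492 = 57.5%, the 2025 panel 485/697 = 69.6% → the 2025 panel
The 2025 panel wins overall and in every proposal group — no reversal.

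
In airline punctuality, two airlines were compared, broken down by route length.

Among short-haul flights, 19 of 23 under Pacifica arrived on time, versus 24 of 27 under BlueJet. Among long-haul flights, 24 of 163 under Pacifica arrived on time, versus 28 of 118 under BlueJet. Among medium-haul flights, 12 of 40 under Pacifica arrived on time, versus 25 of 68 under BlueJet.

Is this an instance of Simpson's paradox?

Short-haul: Pacifica 19/23 = 82.6%, BlueJet 24/27 = 88.9% → BlueJet
Long-haul: Pacifica 24/163 = 14.7%, BlueJet 28/118 = 23.7% → BlueJet
Medium-haul: Pacifica 12/40 = 30.0%, BlueJet 25/68 = 36.8% → BlueJet
Overall: Pacifica 55/226 = 24.3%, BlueJet 77/213 = 36.2% → BlueJet
BlueJet wins overall and in every route group — no reversal.

No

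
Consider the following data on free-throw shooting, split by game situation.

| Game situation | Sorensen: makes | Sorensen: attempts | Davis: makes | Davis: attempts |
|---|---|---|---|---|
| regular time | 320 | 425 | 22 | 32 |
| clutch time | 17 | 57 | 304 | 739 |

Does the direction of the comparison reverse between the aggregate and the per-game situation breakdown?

No

Regular time: Sorensen 320/425 = 75.3%, Davis 22/32 = 68.8% → Sorensen
Clutch time: Sorensen 17/57 = 29.8%, Davis 304/739 = 41.1% → Davis
Overall: Sorensen 337/482 = 69.9%, Davis 326/771 = 42.3% → Sorensen
Neither sweeps: Sorensen wins 1 of 2 groups, Davis wins 1. Sorensen wins overall but not every group — no Simpson reversal.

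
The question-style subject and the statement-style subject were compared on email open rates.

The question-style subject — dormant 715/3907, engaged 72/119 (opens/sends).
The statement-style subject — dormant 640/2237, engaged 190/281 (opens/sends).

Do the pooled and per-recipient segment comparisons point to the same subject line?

Yes

Dormant: the question-style subject 715/3907 = 18.3%, the statement-style subject 640/2237 = 28.6% → the statement-style subject
Engaged: the question-style subject 72/119 = 60.5%, the statement-style subject 190/281 = 67.6% → the statement-style subject
Overall: the question-style subject 787/4026 = 19.5%, the statement-style subject 830/2518 = 33.0% → the statement-style subject
The statement-style subject wins overall and in every recipient group — no reversal.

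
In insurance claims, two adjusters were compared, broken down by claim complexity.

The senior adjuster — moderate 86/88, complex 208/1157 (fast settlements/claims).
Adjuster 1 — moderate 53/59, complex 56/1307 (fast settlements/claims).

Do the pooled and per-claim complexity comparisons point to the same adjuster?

Moderate: the senior adjuster 86/88 = 97.7%, Adjuster 1 53/59 = 89.8% → the senior adjuster
Complex: the senior adjuster 208/1157 = 18.0%, Adjuster 1 56/1307 = 4.3% → the senior adjuster
Overall: the senior adjuster 294/1245 = 23.6%, Adjuster 1 109/1366 = 8.0% → the senior adjuster
The senior adjuster wins overall and in every claim group — no reversal.

Yes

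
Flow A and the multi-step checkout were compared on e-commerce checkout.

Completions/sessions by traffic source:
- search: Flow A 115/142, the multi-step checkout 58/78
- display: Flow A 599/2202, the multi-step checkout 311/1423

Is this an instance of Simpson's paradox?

No

Search: Flow A 115/142 = 81.0%, the multi-step checkout 58/78 = 74.4% → Flow A
Display: Flow A 599/2202 = 27.2%, the multi-step checkout 311/1423 = 21.9% → Flow A
Overall: Flow A 714/2344 = 30.5%, the multi-step checkout 369/1501 = 24.6% → Flow A
Flow A wins overall and in every traffic group — no reversal.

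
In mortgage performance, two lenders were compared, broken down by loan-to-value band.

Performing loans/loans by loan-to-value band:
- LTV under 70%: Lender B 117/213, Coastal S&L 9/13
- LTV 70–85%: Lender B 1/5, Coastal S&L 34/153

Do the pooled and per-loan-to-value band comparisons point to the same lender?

No

LTV under 70%: Lender B 117/213 = 54.9%, Coastal S&L 9/13 = 69.2% → Coastal S&L
LTV 70–85%: Lender B 1/5 = 20.0%, Coastal S&L 34/153 = 22.2% → Coastal S&L
Overall: Lender B 118/218 = 54.1%, Coastal S&L 43/166 = 25.9% → Lender B
Coastal S&L wins each loan-to-value group but Lender B wins overall — the comparison reverses. Coastal S&L's loans skew toward LTV 70–85%, which has a lower base rate.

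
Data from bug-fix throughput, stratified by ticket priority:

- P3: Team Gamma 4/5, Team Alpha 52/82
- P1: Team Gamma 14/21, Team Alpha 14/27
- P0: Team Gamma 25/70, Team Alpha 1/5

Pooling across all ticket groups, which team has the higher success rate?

Team Alpha

P3: Team Gamma 4/5 = 80.0%, Team Alpha 52/82 = 63.4% → Team Gamma
P1: Team Gamma 14/21 = 66.7%, Team Alpha 14/27 = 51.9% → Team Gamma
P0: Team Gamma 25/70 = 35.7%, Team Alpha 1/5 = 20.0% → Team Gamma
Overall: Team Gamma 43/96 = 44.8%, Team Alpha 67/114 = 58.8% → Team Alpha
(Team Gamma wins every ticket group but Team Alpha wins overall — Team Gamma's tickets skew toward the low-rate P0 group.)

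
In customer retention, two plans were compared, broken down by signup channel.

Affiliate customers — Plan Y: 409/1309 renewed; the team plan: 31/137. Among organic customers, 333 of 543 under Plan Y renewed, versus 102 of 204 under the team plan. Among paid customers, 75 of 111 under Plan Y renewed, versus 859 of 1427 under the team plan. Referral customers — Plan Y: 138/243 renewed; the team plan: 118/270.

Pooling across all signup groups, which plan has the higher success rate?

Affiliate: Plan Y 409/1309 = 31.2%, the team plan 31/137 = 22.6% → Plan Y
Organic: Plan Y 333/543 = 61.3%, the team plan 102/204 = 50.0% → Plan Y
Paid: Plan Y 75/111 = 67.6%, the team plan 859/1427 = 60.2% → Plan Y
Referral: Plan Y 138/243 = 56.8%, the team plan 118/270 = 43.7% → Plan Y
Overall: Plan Y 955/2206 = 43.3%, the team plan 1110/2038 = 54.5% → the team plan
(Plan Y wins every signup group but the team plan wins overall — Plan Y's customers skew toward the low-rate affiliate group.)

the team plan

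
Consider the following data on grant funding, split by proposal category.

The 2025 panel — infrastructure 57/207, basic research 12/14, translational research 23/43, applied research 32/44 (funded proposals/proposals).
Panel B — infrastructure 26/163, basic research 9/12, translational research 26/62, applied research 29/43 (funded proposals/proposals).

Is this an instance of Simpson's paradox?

No

Infrastructure: the 2025 panel 57/207 = 27.5%, Panel B 26/163 = 16.0% → the 2025 panel
Basic research: the 2025 panel 12/14 = 85.7%, Panel B 9/12 = 75.0% → the 2025 panel
Translational research: the 2025 panel 23/43 = 53.5%, Panel B 26/62 = 41.9% → the 2025 panel
Applied research: the 2025 panel 32/44 = 72.7%, Panel B 29/43 = 67.4% → the 2025 panel
Overall: the 2025 panel 124/308 = 40.3%, Panel B 90/280 = 32.1% → the 2025 panel
The 2025 panel wins overall and in every proposal group — no reversal.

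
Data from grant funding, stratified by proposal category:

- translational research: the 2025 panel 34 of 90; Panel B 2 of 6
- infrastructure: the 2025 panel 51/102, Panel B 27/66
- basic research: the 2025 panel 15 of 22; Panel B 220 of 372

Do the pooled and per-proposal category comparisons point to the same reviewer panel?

No

Translational research: the 2025 panel 34/90 = 37.8%, Panel B 2/6 = 33.3% → the 2025 panel
Infrastructure: the 2025 panel 51/102 = 50.0%, Panel B 27/66 = 40.9% → the 2025 panel
Basic research: the 2025 panel 15/22 = 68.2%, Panel B 220/372 = 59.1% → the 2025 panel
Overall: the 2025 panel 100/214 = 46.7%, Panel B 249/444 = 56.1% → Panel B
The 2025 panel wins each proposal group but Panel B wins overall — the comparison reverses. The 2025 panel's proposals skew toward translational research, which has a lower base rate.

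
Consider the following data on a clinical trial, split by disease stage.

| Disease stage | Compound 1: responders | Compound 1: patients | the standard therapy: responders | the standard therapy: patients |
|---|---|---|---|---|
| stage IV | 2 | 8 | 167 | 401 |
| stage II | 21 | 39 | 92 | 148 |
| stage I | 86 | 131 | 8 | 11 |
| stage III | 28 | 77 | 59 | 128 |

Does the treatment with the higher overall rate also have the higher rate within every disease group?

No

Stage IV: Compound 1 2/8 = 25.0%, the standard therapy 167/401 = 41.6% → the standard therapy
Stage II: Compound 1 21/39 = 53.8%, the standard therapy 92/148 = 62.2% → the standard therapy
Stage I: Compound 1 86/131 = 65.6%, the standard therapy 8/11 = 72.7% → the standard therapy
Stage III: Compound 1 28/77 = 36.4%, the standard therapy 59/128 = 46.1% → the standard therapy
Overall: Compound 1 137/255 = 53.7%, the standard therapy 326/688 = 47.4% → Compound 1
The standard therapy wins each disease group but Compound 1 wins overall — the comparison reverses. The standard therapy's patients skew toward stage IV, which has a lower base rate.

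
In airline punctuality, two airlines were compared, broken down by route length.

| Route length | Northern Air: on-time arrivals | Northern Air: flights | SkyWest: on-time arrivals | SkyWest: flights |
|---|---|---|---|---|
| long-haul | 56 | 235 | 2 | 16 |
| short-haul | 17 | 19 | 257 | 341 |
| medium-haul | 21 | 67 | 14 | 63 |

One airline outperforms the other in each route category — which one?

Long-haul: Northern Air 56/235 = 23.8%, SkyWest 2/16 = 12.5% → Northern Air
Short-haul: Northern Air 17/19 = 89.5%, SkyWest 257/341 = 75.4% → Northern Air
Medium-haul: Northern Air 21/67 = 31.3%, SkyWest 14/63 = 22.2% → Northern Air
Northern Air has the higher rate in all 3 groups.

Northern Air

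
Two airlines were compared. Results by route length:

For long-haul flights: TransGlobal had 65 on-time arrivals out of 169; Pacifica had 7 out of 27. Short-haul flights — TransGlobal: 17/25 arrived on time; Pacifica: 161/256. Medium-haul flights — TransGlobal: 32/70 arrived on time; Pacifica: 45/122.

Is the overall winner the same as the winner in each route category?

No

Long-haul: TransGlobal 65/169 = 38.5%, Pacifica 7/27 = 25.9% → TransGlobal
Short-haul: TransGlobal 17/25 = 68.0%, Pacifica 161/256 = 62.9% → TransGlobal
Medium-haul: TransGlobal 32/70 = 45.7%, Pacifica 45/122 = 36.9% → TransGlobal
Overall: TransGlobal 114/264 = 43.2%, Pacifica 213/405 = 52.6% → Pacifica
TransGlobal wins each route group but Pacifica wins overall — the comparison reverses. TransGlobal's flights skew toward long-haul, which has a lower base rate.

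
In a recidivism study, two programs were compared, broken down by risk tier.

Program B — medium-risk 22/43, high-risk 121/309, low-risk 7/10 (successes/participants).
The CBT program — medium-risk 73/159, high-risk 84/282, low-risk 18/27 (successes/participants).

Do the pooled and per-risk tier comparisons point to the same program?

Yes

Medium-risk: Program B 22/43 = 51.2%, the CBT program 73/159 = 45.9% → Program B
High-risk: Program B 121/309 = 39.2%, the CBT program 84/282 = 29.8% → Program B
Low-risk: Program B 7/10 = 70.0%, the CBT program 18/27 = 66.7% → Program B
Overall: Program B 150/362 = 41.4%, the CBT program 175/468 = 37.4% → Program B
Program B wins overall and in every risk group — no reversal.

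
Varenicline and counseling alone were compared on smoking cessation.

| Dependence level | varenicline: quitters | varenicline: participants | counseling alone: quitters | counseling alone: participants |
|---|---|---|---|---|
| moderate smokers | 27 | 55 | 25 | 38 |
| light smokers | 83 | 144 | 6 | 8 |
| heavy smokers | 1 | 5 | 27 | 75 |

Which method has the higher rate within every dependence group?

counseling alone

Moderate smokers: varenicline 27/55 = 49.1%, counseling alone 25/38 = 65.8% → counseling alone
Light smokers: varenicline 83/144 = 57.6%, counseling alone 6/8 = 75.0% → counseling alone
Heavy smokers: varenicline 1/5 = 20.0%, counseling alone 27/75 = 36.0% → counseling alone
Counseling alone has the higher rate in all 3 groups.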